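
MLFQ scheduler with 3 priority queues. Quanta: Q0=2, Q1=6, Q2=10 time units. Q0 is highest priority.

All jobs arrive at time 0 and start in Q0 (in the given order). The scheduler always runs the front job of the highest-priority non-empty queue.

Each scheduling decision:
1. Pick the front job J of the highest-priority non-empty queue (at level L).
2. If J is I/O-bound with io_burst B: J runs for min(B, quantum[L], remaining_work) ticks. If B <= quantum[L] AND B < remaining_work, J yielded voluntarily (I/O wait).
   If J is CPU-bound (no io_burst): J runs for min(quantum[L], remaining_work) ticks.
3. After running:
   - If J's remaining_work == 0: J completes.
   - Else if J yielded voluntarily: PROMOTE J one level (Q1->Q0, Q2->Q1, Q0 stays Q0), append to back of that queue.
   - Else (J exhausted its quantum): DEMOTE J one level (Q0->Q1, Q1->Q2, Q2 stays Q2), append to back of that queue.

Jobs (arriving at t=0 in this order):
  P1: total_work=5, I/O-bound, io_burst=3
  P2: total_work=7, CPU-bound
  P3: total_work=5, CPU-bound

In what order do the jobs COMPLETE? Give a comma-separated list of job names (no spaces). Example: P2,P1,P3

t=0-2: P1@Q0 runs 2, rem=3, quantum used, demote→Q1. Q0=[P2,P3] Q1=[P1] Q2=[]
t=2-4: P2@Q0 runs 2, rem=5, quantum used, demote→Q1. Q0=[P3] Q1=[P1,P2] Q2=[]
t=4-6: P3@Q0 runs 2, rem=3, quantum used, demote→Q1. Q0=[] Q1=[P1,P2,P3] Q2=[]
t=6-9: P1@Q1 runs 3, rem=0, completes. Q0=[] Q1=[P2,P3] Q2=[]
t=9-14: P2@Q1 runs 5, rem=0, completes. Q0=[] Q1=[P3] Q2=[]
t=14-17: P3@Q1 runs 3, rem=0, completes. Q0=[] Q1=[] Q2=[]

Answer: P1,P2,P3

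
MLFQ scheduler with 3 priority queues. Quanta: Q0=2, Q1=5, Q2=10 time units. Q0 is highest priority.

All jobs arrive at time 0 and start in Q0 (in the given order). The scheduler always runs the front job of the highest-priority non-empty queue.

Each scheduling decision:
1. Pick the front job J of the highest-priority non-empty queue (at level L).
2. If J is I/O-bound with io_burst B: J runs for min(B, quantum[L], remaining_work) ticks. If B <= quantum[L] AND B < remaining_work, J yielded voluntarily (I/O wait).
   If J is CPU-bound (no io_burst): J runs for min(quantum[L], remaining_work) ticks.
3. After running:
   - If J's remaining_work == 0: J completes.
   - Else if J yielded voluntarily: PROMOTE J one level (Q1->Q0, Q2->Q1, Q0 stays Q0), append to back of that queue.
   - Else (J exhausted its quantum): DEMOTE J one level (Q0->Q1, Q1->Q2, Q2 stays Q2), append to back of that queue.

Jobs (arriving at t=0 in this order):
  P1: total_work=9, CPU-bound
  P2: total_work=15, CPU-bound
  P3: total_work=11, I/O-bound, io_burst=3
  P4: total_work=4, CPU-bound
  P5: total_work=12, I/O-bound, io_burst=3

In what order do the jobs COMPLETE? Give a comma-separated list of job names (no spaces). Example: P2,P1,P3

t=0-2: P1@Q0 runs 2, rem=7, quantum used, demote→Q1. Q0=[P2,P3,P4,P5] Q1=[P1] Q2=[]
t=2-4: P2@Q0 runs 2, rem=13, quantum used, demote→Q1. Q0=[P3,P4,P5] Q1=[P1,P2] Q2=[]
t=4-6: P3@Q0 runs 2, rem=9, quantum used, demote→Q1. Q0=[P4,P5] Q1=[P1,P2,P3] Q2=[]
t=6-8: P4@Q0 runs 2, rem=2, quantum used, demote→Q1. Q0=[P5] Q1=[P1,P2,P3,P4] Q2=[]
t=8-10: P5@Q0 runs 2, rem=10, quantum used, demote→Q1. Q0=[] Q1=[P1,P2,P3,P4,P5] Q2=[]
t=10-15: P1@Q1 runs 5, rem=2, quantum used, demote→Q2. Q0=[] Q1=[P2,P3,P4,P5] Q2=[P1]
t=15-20: P2@Q1 runs 5, rem=8, quantum used, demote→Q2. Q0=[] Q1=[P3,P4,P5] Q2=[P1,P2]
t=20-23: P3@Q1 runs 3, rem=6, I/O yield, promote→Q0. Q0=[P3] Q1=[P4,P5] Q2=[P1,P2]
t=23-25: P3@Q0 runs 2, rem=4, quantum used, demote→Q1. Q0=[] Q1=[P4,P5,P3] Q2=[P1,P2]
t=25-27: P4@Q1 runs 2, rem=0, completes. Q0=[] Q1=[P5,P3] Q2=[P1,P2]
t=27-30: P5@Q1 runs 3, rem=7, I/O yield, promote→Q0. Q0=[P5] Q1=[P3] Q2=[P1,P2]
t=30-32: P5@Q0 runs 2, rem=5, quantum used, demote→Q1. Q0=[] Q1=[P3,P5] Q2=[P1,P2]
t=32-35: P3@Q1 runs 3, rem=1, I/O yield, promote→Q0. Q0=[P3] Q1=[P5] Q2=[P1,P2]
t=35-36: P3@Q0 runs 1, rem=0, completes. Q0=[] Q1=[P5] Q2=[P1,P2]
t=36-39: P5@Q1 runs 3, rem=2, I/O yield, promote→Q0. Q0=[P5] Q1=[] Q2=[P1,P2]
t=39-41: P5@Q0 runs 2, rem=0, completes. Q0=[] Q1=[] Q2=[P1,P2]
t=41-43: P1@Q2 runs 2, rem=0, completes. Q0=[] Q1=[] Q2=[P2]
t=43-51: P2@Q2 runs 8, rem=0, completes. Q0=[] Q1=[] Q2=[]

Answer: P4,P3,P5,P1,P2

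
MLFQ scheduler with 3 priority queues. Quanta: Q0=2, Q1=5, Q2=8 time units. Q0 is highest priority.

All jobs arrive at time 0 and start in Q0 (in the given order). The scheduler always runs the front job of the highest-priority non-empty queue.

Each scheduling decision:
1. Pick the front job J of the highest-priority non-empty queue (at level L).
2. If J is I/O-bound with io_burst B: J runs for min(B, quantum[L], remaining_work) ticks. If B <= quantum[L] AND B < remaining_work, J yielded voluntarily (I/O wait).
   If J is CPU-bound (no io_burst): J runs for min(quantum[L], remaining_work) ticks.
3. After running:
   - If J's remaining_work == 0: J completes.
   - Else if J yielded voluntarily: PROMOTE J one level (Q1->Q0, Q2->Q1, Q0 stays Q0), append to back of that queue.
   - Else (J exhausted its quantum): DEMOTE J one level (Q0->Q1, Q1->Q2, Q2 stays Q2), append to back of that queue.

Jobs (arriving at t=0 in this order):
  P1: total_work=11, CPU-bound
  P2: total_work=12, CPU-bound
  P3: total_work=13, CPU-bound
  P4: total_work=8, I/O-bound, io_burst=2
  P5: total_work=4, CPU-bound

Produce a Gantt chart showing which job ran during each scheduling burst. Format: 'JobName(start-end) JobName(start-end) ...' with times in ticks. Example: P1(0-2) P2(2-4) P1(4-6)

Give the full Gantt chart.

Answer: P1(0-2) P2(2-4) P3(4-6) P4(6-8) P5(8-10) P4(10-12) P4(12-14) P4(14-16) P1(16-21) P2(21-26) P3(26-31) P5(31-33) P1(33-37) P2(37-42) P3(42-48)

Derivation:
t=0-2: P1@Q0 runs 2, rem=9, quantum used, demote→Q1. Q0=[P2,P3,P4,P5] Q1=[P1] Q2=[]
t=2-4: P2@Q0 runs 2, rem=10, quantum used, demote→Q1. Q0=[P3,P4,P5] Q1=[P1,P2] Q2=[]
t=4-6: P3@Q0 runs 2, rem=11, quantum used, demote→Q1. Q0=[P4,P5] Q1=[P1,P2,P3] Q2=[]
t=6-8: P4@Q0 runs 2, rem=6, I/O yield, promote→Q0. Q0=[P5,P4] Q1=[P1,P2,P3] Q2=[]
t=8-10: P5@Q0 runs 2, rem=2, quantum used, demote→Q1. Q0=[P4] Q1=[P1,P2,P3,P5] Q2=[]
t=10-12: P4@Q0 runs 2, rem=4, I/O yield, promote→Q0. Q0=[P4] Q1=[P1,P2,P3,P5] Q2=[]
t=12-14: P4@Q0 runs 2, rem=2, I/O yield, promote→Q0. Q0=[P4] Q1=[P1,P2,P3,P5] Q2=[]
t=14-16: P4@Q0 runs 2, rem=0, completes. Q0=[] Q1=[P1,P2,P3,P5] Q2=[]
t=16-21: P1@Q1 runs 5, rem=4, quantum used, demote→Q2. Q0=[] Q1=[P2,P3,P5] Q2=[P1]
t=21-26: P2@Q1 runs 5, rem=5, quantum used, demote→Q2. Q0=[] Q1=[P3,P5] Q2=[P1,P2]
t=26-31: P3@Q1 runs 5, rem=6, quantum used, demote→Q2. Q0=[] Q1=[P5] Q2=[P1,P2,P3]
t=31-33: P5@Q1 runs 2, rem=0, completes. Q0=[] Q1=[] Q2=[P1,P2,P3]
t=33-37: P1@Q2 runs 4, rem=0, completes. Q0=[] Q1=[] Q2=[P2,P3]
t=37-42: P2@Q2 runs 5, rem=0, completes. Q0=[] Q1=[] Q2=[P3]
t=42-48: P3@Q2 runs 6, rem=0, completes. Q0=[] Q1=[] Q2=[]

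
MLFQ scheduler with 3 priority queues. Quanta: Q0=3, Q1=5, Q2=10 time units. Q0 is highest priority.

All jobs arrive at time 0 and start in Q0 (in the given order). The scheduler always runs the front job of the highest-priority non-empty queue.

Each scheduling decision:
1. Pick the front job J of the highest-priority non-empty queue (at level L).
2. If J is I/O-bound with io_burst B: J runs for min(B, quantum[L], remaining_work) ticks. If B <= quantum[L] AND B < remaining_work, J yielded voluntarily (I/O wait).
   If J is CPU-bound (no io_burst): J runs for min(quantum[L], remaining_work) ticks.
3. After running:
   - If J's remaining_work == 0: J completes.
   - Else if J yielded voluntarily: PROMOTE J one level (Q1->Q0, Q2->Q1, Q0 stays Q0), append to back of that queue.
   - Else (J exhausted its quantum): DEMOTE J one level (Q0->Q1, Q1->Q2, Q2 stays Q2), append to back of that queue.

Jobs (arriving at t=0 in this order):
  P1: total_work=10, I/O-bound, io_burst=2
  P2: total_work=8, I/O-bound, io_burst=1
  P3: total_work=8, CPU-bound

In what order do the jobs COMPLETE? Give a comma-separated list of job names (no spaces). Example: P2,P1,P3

Answer: P1,P2,P3

Derivation:
t=0-2: P1@Q0 runs 2, rem=8, I/O yield, promote→Q0. Q0=[P2,P3,P1] Q1=[] Q2=[]
t=2-3: P2@Q0 runs 1, rem=7, I/O yield, promote→Q0. Q0=[P3,P1,P2] Q1=[] Q2=[]
t=3-6: P3@Q0 runs 3, rem=5, quantum used, demote→Q1. Q0=[P1,P2] Q1=[P3] Q2=[]
t=6-8: P1@Q0 runs 2, rem=6, I/O yield, promote→Q0. Q0=[P2,P1] Q1=[P3] Q2=[]
t=8-9: P2@Q0 runs 1, rem=6, I/O yield, promote→Q0. Q0=[P1,P2] Q1=[P3] Q2=[]
t=9-11: P1@Q0 runs 2, rem=4, I/O yield, promote→Q0. Q0=[P2,P1] Q1=[P3] Q2=[]
t=11-12: P2@Q0 runs 1, rem=5, I/O yield, promote→Q0. Q0=[P1,P2] Q1=[P3] Q2=[]
t=12-14: P1@Q0 runs 2, rem=2, I/O yield, promote→Q0. Q0=[P2,P1] Q1=[P3] Q2=[]
t=14-15: P2@Q0 runs 1, rem=4, I/O yield, promote→Q0. Q0=[P1,P2] Q1=[P3] Q2=[]
t=15-17: P1@Q0 runs 2, rem=0, completes. Q0=[P2] Q1=[P3] Q2=[]
t=17-18: P2@Q0 runs 1, rem=3, I/O yield, promote→Q0. Q0=[P2] Q1=[P3] Q2=[]
t=18-19: P2@Q0 runs 1, rem=2, I/O yield, promote→Q0. Q0=[P2] Q1=[P3] Q2=[]
t=19-20: P2@Q0 runs 1, rem=1, I/O yield, promote→Q0. Q0=[P2] Q1=[P3] Q2=[]
t=20-21: P2@Q0 runs 1, rem=0, completes. Q0=[] Q1=[P3] Q2=[]
t=21-26: P3@Q1 runs 5, rem=0, completes. Q0=[] Q1=[] Q2=[]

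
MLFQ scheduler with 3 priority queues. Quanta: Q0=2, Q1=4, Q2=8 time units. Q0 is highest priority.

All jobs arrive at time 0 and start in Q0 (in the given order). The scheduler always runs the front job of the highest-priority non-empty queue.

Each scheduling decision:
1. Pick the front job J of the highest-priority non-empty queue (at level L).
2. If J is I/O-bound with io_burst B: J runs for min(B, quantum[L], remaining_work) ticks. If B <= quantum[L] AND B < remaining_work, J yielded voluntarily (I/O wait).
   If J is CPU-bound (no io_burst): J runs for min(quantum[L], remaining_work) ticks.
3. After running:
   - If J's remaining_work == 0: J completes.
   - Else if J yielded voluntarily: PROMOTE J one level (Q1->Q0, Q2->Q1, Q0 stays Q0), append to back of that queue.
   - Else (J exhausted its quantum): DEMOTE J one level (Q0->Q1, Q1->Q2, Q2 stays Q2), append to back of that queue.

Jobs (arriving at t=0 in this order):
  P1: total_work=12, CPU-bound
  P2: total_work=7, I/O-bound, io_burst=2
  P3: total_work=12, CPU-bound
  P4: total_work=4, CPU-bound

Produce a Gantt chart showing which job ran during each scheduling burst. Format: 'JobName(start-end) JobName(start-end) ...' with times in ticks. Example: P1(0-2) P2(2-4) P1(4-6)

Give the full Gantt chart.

t=0-2: P1@Q0 runs 2, rem=10, quantum used, demote→Q1. Q0=[P2,P3,P4] Q1=[P1] Q2=[]
t=2-4: P2@Q0 runs 2, rem=5, I/O yield, promote→Q0. Q0=[P3,P4,P2] Q1=[P1] Q2=[]
t=4-6: P3@Q0 runs 2, rem=10, quantum used, demote→Q1. Q0=[P4,P2] Q1=[P1,P3] Q2=[]
t=6-8: P4@Q0 runs 2, rem=2, quantum used, demote→Q1. Q0=[P2] Q1=[P1,P3,P4] Q2=[]
t=8-10: P2@Q0 runs 2, rem=3, I/O yield, promote→Q0. Q0=[P2] Q1=[P1,P3,P4] Q2=[]
t=10-12: P2@Q0 runs 2, rem=1, I/O yield, promote→Q0. Q0=[P2] Q1=[P1,P3,P4] Q2=[]
t=12-13: P2@Q0 runs 1, rem=0, completes. Q0=[] Q1=[P1,P3,P4] Q2=[]
t=13-17: P1@Q1 runs 4, rem=6, quantum used, demote→Q2. Q0=[] Q1=[P3,P4] Q2=[P1]
t=17-21: P3@Q1 runs 4, rem=6, quantum used, demote→Q2. Q0=[] Q1=[P4] Q2=[P1,P3]
t=21-23: P4@Q1 runs 2, rem=0, completes. Q0=[] Q1=[] Q2=[P1,P3]
t=23-29: P1@Q2 runs 6, rem=0, completes. Q0=[] Q1=[] Q2=[P3]
t=29-35: P3@Q2 runs 6, rem=0, completes. Q0=[] Q1=[] Q2=[]

Answer: P1(0-2) P2(2-4) P3(4-6) P4(6-8) P2(8-10) P2(10-12) P2(12-13) P1(13-17) P3(17-21) P4(21-23) P1(23-29) P3(29-35)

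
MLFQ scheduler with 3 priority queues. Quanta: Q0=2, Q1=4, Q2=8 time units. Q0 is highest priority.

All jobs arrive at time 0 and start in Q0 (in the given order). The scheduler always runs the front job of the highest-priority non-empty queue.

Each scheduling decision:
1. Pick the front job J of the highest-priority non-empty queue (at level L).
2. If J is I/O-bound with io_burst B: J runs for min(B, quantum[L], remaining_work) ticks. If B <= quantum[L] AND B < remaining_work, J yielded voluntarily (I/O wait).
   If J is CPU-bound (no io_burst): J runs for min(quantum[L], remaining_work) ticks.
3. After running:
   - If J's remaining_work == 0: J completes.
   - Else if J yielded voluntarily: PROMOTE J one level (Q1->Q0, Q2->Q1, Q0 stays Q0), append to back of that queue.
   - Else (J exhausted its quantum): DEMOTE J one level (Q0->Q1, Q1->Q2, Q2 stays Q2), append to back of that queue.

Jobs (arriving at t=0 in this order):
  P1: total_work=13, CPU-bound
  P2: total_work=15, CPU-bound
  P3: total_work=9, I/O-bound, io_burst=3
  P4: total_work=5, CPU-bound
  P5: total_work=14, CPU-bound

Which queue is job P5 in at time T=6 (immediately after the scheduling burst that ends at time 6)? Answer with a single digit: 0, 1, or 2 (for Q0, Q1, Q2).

t=0-2: P1@Q0 runs 2, rem=11, quantum used, demote→Q1. Q0=[P2,P3,P4,P5] Q1=[P1] Q2=[]
t=2-4: P2@Q0 runs 2, rem=13, quantum used, demote→Q1. Q0=[P3,P4,P5] Q1=[P1,P2] Q2=[]
t=4-6: P3@Q0 runs 2, rem=7, quantum used, demote→Q1. Q0=[P4,P5] Q1=[P1,P2,P3] Q2=[]
t=6-8: P4@Q0 runs 2, rem=3, quantum used, demote→Q1. Q0=[P5] Q1=[P1,P2,P3,P4] Q2=[]
t=8-10: P5@Q0 runs 2, rem=12, quantum used, demote→Q1. Q0=[] Q1=[P1,P2,P3,P4,P5] Q2=[]
t=10-14: P1@Q1 runs 4, rem=7, quantum used, demote→Q2. Q0=[] Q1=[P2,P3,P4,P5] Q2=[P1]
t=14-18: P2@Q1 runs 4, rem=9, quantum used, demote→Q2. Q0=[] Q1=[P3,P4,P5] Q2=[P1,P2]
t=18-21: P3@Q1 runs 3, rem=4, I/O yield, promote→Q0. Q0=[P3] Q1=[P4,P5] Q2=[P1,P2]
t=21-23: P3@Q0 runs 2, rem=2, quantum used, demote→Q1. Q0=[] Q1=[P4,P5,P3] Q2=[P1,P2]
t=23-26: P4@Q1 runs 3, rem=0, completes. Q0=[] Q1=[P5,P3] Q2=[P1,P2]
t=26-30: P5@Q1 runs 4, rem=8, quantum used, demote→Q2. Q0=[] Q1=[P3] Q2=[P1,P2,P5]
t=30-32: P3@Q1 runs 2, rem=0, completes. Q0=[] Q1=[] Q2=[P1,P2,P5]
t=32-39: P1@Q2 runs 7, rem=0, completes. Q0=[] Q1=[] Q2=[P2,P5]
t=39-47: P2@Q2 runs 8, rem=1, quantum used, demote→Q2. Q0=[] Q1=[] Q2=[P5,P2]
t=47-55: P5@Q2 runs 8, rem=0, completes. Q0=[] Q1=[] Q2=[P2]
t=55-56: P2@Q2 runs 1, rem=0, completes. Q0=[] Q1=[] Q2=[]

Answer: 0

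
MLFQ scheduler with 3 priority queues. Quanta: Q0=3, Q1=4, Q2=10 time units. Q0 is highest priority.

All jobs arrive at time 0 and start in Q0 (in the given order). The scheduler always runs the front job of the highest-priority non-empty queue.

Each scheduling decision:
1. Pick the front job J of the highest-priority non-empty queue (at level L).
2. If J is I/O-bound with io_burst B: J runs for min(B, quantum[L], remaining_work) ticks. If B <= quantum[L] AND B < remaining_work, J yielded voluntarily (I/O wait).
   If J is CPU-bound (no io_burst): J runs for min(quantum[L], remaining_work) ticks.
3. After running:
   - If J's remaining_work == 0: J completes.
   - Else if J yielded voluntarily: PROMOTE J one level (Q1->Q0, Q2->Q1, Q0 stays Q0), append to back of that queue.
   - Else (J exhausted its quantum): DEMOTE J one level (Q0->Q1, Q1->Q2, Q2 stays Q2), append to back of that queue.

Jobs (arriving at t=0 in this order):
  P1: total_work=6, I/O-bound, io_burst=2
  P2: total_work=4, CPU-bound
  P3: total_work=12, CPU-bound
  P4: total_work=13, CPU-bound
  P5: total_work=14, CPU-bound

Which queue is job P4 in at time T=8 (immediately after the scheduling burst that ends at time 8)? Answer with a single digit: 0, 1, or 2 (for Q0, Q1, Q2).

t=0-2: P1@Q0 runs 2, rem=4, I/O yield, promote→Q0. Q0=[P2,P3,P4,P5,P1] Q1=[] Q2=[]
t=2-5: P2@Q0 runs 3, rem=1, quantum used, demote→Q1. Q0=[P3,P4,P5,P1] Q1=[P2] Q2=[]
t=5-8: P3@Q0 runs 3, rem=9, quantum used, demote→Q1. Q0=[P4,P5,P1] Q1=[P2,P3] Q2=[]
t=8-11: P4@Q0 runs 3, rem=10, quantum used, demote→Q1. Q0=[P5,P1] Q1=[P2,P3,P4] Q2=[]
t=11-14: P5@Q0 runs 3, rem=11, quantum used, demote→Q1. Q0=[P1] Q1=[P2,P3,P4,P5] Q2=[]
t=14-16: P1@Q0 runs 2, rem=2, I/O yield, promote→Q0. Q0=[P1] Q1=[P2,P3,P4,P5] Q2=[]
t=16-18: P1@Q0 runs 2, rem=0, completes. Q0=[] Q1=[P2,P3,P4,P5] Q2=[]
t=18-19: P2@Q1 runs 1, rem=0, completes. Q0=[] Q1=[P3,P4,P5] Q2=[]
t=19-23: P3@Q1 runs 4, rem=5, quantum used, demote→Q2. Q0=[] Q1=[P4,P5] Q2=[P3]
t=23-27: P4@Q1 runs 4, rem=6, quantum used, demote→Q2. Q0=[] Q1=[P5] Q2=[P3,P4]
t=27-31: P5@Q1 runs 4, rem=7, quantum used, demote→Q2. Q0=[] Q1=[] Q2=[P3,P4,P5]
t=31-36: P3@Q2 runs 5, rem=0, completes. Q0=[] Q1=[] Q2=[P4,P5]
t=36-42: P4@Q2 runs 6, rem=0, completes. Q0=[] Q1=[] Q2=[P5]
t=42-49: P5@Q2 runs 7, rem=0, completes. Q0=[] Q1=[] Q2=[]

Answer: 0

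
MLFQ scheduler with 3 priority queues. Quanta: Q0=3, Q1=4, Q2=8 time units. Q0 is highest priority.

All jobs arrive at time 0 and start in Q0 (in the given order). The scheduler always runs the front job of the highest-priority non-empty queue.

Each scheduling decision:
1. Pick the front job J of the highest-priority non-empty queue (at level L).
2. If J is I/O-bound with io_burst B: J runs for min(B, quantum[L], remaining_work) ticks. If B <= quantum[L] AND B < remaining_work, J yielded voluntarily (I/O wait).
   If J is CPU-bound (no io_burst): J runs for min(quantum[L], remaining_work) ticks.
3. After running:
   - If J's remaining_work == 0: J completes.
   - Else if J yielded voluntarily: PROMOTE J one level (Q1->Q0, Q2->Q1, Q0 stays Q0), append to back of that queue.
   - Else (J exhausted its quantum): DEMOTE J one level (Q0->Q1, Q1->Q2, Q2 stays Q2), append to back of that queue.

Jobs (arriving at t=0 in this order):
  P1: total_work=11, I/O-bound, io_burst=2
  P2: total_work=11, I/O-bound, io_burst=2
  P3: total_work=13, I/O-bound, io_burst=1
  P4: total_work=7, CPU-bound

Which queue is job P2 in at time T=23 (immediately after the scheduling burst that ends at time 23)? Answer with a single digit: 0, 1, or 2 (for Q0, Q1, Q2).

t=0-2: P1@Q0 runs 2, rem=9, I/O yield, promote→Q0. Q0=[P2,P3,P4,P1] Q1=[] Q2=[]
t=2-4: P2@Q0 runs 2, rem=9, I/O yield, promote→Q0. Q0=[P3,P4,P1,P2] Q1=[] Q2=[]
t=4-5: P3@Q0 runs 1, rem=12, I/O yield, promote→Q0. Q0=[P4,P1,P2,P3] Q1=[] Q2=[]
t=5-8: P4@Q0 runs 3, rem=4, quantum used, demote→Q1. Q0=[P1,P2,P3] Q1=[P4] Q2=[]
t=8-10: P1@Q0 runs 2, rem=7, I/O yield, promote→Q0. Q0=[P2,P3,P1] Q1=[P4] Q2=[]
t=10-12: P2@Q0 runs 2, rem=7, I/O yield, promote→Q0. Q0=[P3,P1,P2] Q1=[P4] Q2=[]
t=12-13: P3@Q0 runs 1, rem=11, I/O yield, promote→Q0. Q0=[P1,P2,P3] Q1=[P4] Q2=[]
t=13-15: P1@Q0 runs 2, rem=5, I/O yield, promote→Q0. Q0=[P2,P3,P1] Q1=[P4] Q2=[]
t=15-17: P2@Q0 runs 2, rem=5, I/O yield, promote→Q0. Q0=[P3,P1,P2] Q1=[P4] Q2=[]
t=17-18: P3@Q0 runs 1, rem=10, I/O yield, promote→Q0. Q0=[P1,P2,P3] Q1=[P4] Q2=[]
t=18-20: P1@Q0 runs 2, rem=3, I/O yield, promote→Q0. Q0=[P2,P3,P1] Q1=[P4] Q2=[]
t=20-22: P2@Q0 runs 2, rem=3, I/O yield, promote→Q0. Q0=[P3,P1,P2] Q1=[P4] Q2=[]
t=22-23: P3@Q0 runs 1, rem=9, I/O yield, promote→Q0. Q0=[P1,P2,P3] Q1=[P4] Q2=[]
t=23-25: P1@Q0 runs 2, rem=1, I/O yield, promote→Q0. Q0=[P2,P3,P1] Q1=[P4] Q2=[]
t=25-27: P2@Q0 runs 2, rem=1, I/O yield, promote→Q0. Q0=[P3,P1,P2] Q1=[P4] Q2=[]
t=27-28: P3@Q0 runs 1, rem=8, I/O yield, promote→Q0. Q0=[P1,P2,P3] Q1=[P4] Q2=[]
t=28-29: P1@Q0 runs 1, rem=0, completes. Q0=[P2,P3] Q1=[P4] Q2=[]
t=29-30: P2@Q0 runs 1, rem=0, completes. Q0=[P3] Q1=[P4] Q2=[]
t=30-31: P3@Q0 runs 1, rem=7, I/O yield, promote→Q0. Q0=[P3] Q1=[P4] Q2=[]
t=31-32: P3@Q0 runs 1, rem=6, I/O yield, promote→Q0. Q0=[P3] Q1=[P4] Q2=[]
t=32-33: P3@Q0 runs 1, rem=5, I/O yield, promote→Q0. Q0=[P3] Q1=[P4] Q2=[]
t=33-34: P3@Q0 runs 1, rem=4, I/O yield, promote→Q0. Q0=[P3] Q1=[P4] Q2=[]
t=34-35: P3@Q0 runs 1, rem=3, I/O yield, promote→Q0. Q0=[P3] Q1=[P4] Q2=[]
t=35-36: P3@Q0 runs 1, rem=2, I/O yield, promote→Q0. Q0=[P3] Q1=[P4] Q2=[]
t=36-37: P3@Q0 runs 1, rem=1, I/O yield, promote→Q0. Q0=[P3] Q1=[P4] Q2=[]
t=37-38: P3@Q0 runs 1, rem=0, completes. Q0=[] Q1=[P4] Q2=[]
t=38-42: P4@Q1 runs 4, rem=0, completes. Q0=[] Q1=[] Q2=[]

Answer: 0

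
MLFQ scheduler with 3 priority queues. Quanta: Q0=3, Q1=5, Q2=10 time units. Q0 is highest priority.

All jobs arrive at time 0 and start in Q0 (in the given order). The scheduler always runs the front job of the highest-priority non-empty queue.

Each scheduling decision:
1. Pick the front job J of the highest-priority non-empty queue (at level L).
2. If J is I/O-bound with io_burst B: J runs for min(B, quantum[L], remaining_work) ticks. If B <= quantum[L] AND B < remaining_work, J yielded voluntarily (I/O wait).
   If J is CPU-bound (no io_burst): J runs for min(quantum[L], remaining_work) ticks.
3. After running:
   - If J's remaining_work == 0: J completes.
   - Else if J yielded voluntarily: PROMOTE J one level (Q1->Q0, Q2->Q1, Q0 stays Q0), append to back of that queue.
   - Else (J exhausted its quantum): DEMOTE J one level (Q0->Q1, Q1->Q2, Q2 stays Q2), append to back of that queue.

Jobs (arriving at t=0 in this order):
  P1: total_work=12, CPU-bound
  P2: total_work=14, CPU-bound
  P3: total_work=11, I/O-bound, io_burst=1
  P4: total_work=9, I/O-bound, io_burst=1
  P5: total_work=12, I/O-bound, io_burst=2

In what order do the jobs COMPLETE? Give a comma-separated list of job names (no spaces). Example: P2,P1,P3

t=0-3: P1@Q0 runs 3, rem=9, quantum used, demote→Q1. Q0=[P2,P3,P4,P5] Q1=[P1] Q2=[]
t=3-6: P2@Q0 runs 3, rem=11, quantum used, demote→Q1. Q0=[P3,P4,P5] Q1=[P1,P2] Q2=[]
t=6-7: P3@Q0 runs 1, rem=10, I/O yield, promote→Q0. Q0=[P4,P5,P3] Q1=[P1,P2] Q2=[]
t=7-8: P4@Q0 runs 1, rem=8, I/O yield, promote→Q0. Q0=[P5,P3,P4] Q1=[P1,P2] Q2=[]
t=8-10: P5@Q0 runs 2, rem=10, I/O yield, promote→Q0. Q0=[P3,P4,P5] Q1=[P1,P2] Q2=[]
t=10-11: P3@Q0 runs 1, rem=9, I/O yield, promote→Q0. Q0=[P4,P5,P3] Q1=[P1,P2] Q2=[]
t=11-12: P4@Q0 runs 1, rem=7, I/O yield, promote→Q0. Q0=[P5,P3,P4] Q1=[P1,P2] Q2=[]
t=12-14: P5@Q0 runs 2, rem=8, I/O yield, promote→Q0. Q0=[P3,P4,P5] Q1=[P1,P2] Q2=[]
t=14-15: P3@Q0 runs 1, rem=8, I/O yield, promote→Q0. Q0=[P4,P5,P3] Q1=[P1,P2] Q2=[]
t=15-16: P4@Q0 runs 1, rem=6, I/O yield, promote→Q0. Q0=[P5,P3,P4] Q1=[P1,P2] Q2=[]
t=16-18: P5@Q0 runs 2, rem=6, I/O yield, promote→Q0. Q0=[P3,P4,P5] Q1=[P1,P2] Q2=[]
t=18-19: P3@Q0 runs 1, rem=7, I/O yield, promote→Q0. Q0=[P4,P5,P3] Q1=[P1,P2] Q2=[]
t=19-20: P4@Q0 runs 1, rem=5, I/O yield, promote→Q0. Q0=[P5,P3,P4] Q1=[P1,P2] Q2=[]
t=20-22: P5@Q0 runs 2, rem=4, I/O yield, promote→Q0. Q0=[P3,P4,P5] Q1=[P1,P2] Q2=[]
t=22-23: P3@Q0 runs 1, rem=6, I/O yield, promote→Q0. Q0=[P4,P5,P3] Q1=[P1,P2] Q2=[]
t=23-24: P4@Q0 runs 1, rem=4, I/O yield, promote→Q0. Q0=[P5,P3,P4] Q1=[P1,P2] Q2=[]
t=24-26: P5@Q0 runs 2, rem=2, I/O yield, promote→Q0. Q0=[P3,P4,P5] Q1=[P1,P2] Q2=[]
t=26-27: P3@Q0 runs 1, rem=5, I/O yield, promote→Q0. Q0=[P4,P5,P3] Q1=[P1,P2] Q2=[]
t=27-28: P4@Q0 runs 1, rem=3, I/O yield, promote→Q0. Q0=[P5,P3,P4] Q1=[P1,P2] Q2=[]
t=28-30: P5@Q0 runs 2, rem=0, completes. Q0=[P3,P4] Q1=[P1,P2] Q2=[]
t=30-31: P3@Q0 runs 1, rem=4, I/O yield, promote→Q0. Q0=[P4,P3] Q1=[P1,P2] Q2=[]
t=31-32: P4@Q0 runs 1, rem=2, I/O yield, promote→Q0. Q0=[P3,P4] Q1=[P1,P2] Q2=[]
t=32-33: P3@Q0 runs 1, rem=3, I/O yield, promote→Q0. Q0=[P4,P3] Q1=[P1,P2] Q2=[]
t=33-34: P4@Q0 runs 1, rem=1, I/O yield, promote→Q0. Q0=[P3,P4] Q1=[P1,P2] Q2=[]
t=34-35: P3@Q0 runs 1, rem=2, I/O yield, promote→Q0. Q0=[P4,P3] Q1=[P1,P2] Q2=[]
t=35-36: P4@Q0 runs 1, rem=0, completes. Q0=[P3] Q1=[P1,P2] Q2=[]
t=36-37: P3@Q0 runs 1, rem=1, I/O yield, promote→Q0. Q0=[P3] Q1=[P1,P2] Q2=[]
t=37-38: P3@Q0 runs 1, rem=0, completes. Q0=[] Q1=[P1,P2] Q2=[]
t=38-43: P1@Q1 runs 5, rem=4, quantum used, demote→Q2. Q0=[] Q1=[P2] Q2=[P1]
t=43-48: P2@Q1 runs 5, rem=6, quantum used, demote→Q2. Q0=[] Q1=[] Q2=[P1,P2]
t=48-52: P1@Q2 runs 4, rem=0, completes. Q0=[] Q1=[] Q2=[P2]
t=52-58: P2@Q2 runs 6, rem=0, completes. Q0=[] Q1=[] Q2=[]

Answer: P5,P4,P3,P1,P2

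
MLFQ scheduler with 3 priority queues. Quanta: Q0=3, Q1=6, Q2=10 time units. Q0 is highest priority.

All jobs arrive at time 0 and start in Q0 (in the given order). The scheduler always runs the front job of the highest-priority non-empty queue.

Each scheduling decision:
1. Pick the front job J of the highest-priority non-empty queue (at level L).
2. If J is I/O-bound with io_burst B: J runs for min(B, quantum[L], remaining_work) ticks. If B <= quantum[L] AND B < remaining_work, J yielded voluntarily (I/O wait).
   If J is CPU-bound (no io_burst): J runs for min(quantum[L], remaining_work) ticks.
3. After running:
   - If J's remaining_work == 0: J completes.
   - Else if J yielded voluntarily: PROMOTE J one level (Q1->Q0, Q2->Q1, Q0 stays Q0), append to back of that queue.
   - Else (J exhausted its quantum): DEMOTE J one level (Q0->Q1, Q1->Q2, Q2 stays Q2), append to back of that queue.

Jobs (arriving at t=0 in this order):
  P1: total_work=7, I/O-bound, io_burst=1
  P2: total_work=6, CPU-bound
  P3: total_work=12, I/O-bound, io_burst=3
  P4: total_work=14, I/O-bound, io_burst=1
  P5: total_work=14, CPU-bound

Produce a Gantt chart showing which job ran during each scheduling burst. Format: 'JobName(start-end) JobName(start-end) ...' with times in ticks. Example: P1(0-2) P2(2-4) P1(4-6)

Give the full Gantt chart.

t=0-1: P1@Q0 runs 1, rem=6, I/O yield, promote→Q0. Q0=[P2,P3,P4,P5,P1] Q1=[] Q2=[]
t=1-4: P2@Q0 runs 3, rem=3, quantum used, demote→Q1. Q0=[P3,P4,P5,P1] Q1=[P2] Q2=[]
t=4-7: P3@Q0 runs 3, rem=9, I/O yield, promote→Q0. Q0=[P4,P5,P1,P3] Q1=[P2] Q2=[]
t=7-8: P4@Q0 runs 1, rem=13, I/O yield, promote→Q0. Q0=[P5,P1,P3,P4] Q1=[P2] Q2=[]
t=8-11: P5@Q0 runs 3, rem=11, quantum used, demote→Q1. Q0=[P1,P3,P4] Q1=[P2,P5] Q2=[]
t=11-12: P1@Q0 runs 1, rem=5, I/O yield, promote→Q0. Q0=[P3,P4,P1] Q1=[P2,P5] Q2=[]
t=12-15: P3@Q0 runs 3, rem=6, I/O yield, promote→Q0. Q0=[P4,P1,P3] Q1=[P2,P5] Q2=[]
t=15-16: P4@Q0 runs 1, rem=12, I/O yield, promote→Q0. Q0=[P1,P3,P4] Q1=[P2,P5] Q2=[]
t=16-17: P1@Q0 runs 1, rem=4, I/O yield, promote→Q0. Q0=[P3,P4,P1] Q1=[P2,P5] Q2=[]
t=17-20: P3@Q0 runs 3, rem=3, I/O yield, promote→Q0. Q0=[P4,P1,P3] Q1=[P2,P5] Q2=[]
t=20-21: P4@Q0 runs 1, rem=11, I/O yield, promote→Q0. Q0=[P1,P3,P4] Q1=[P2,P5] Q2=[]
t=21-22: P1@Q0 runs 1, rem=3, I/O yield, promote→Q0. Q0=[P3,P4,P1] Q1=[P2,P5] Q2=[]
t=22-25: P3@Q0 runs 3, rem=0, completes. Q0=[P4,P1] Q1=[P2,P5] Q2=[]
t=25-26: P4@Q0 runs 1, rem=10, I/O yield, promote→Q0. Q0=[P1,P4] Q1=[P2,P5] Q2=[]
t=26-27: P1@Q0 runs 1, rem=2, I/O yield, promote→Q0. Q0=[P4,P1] Q1=[P2,P5] Q2=[]
t=27-28: P4@Q0 runs 1, rem=9, I/O yield, promote→Q0. Q0=[P1,P4] Q1=[P2,P5] Q2=[]
t=28-29: P1@Q0 runs 1, rem=1, I/O yield, promote→Q0. Q0=[P4,P1] Q1=[P2,P5] Q2=[]
t=29-30: P4@Q0 runs 1, rem=8, I/O yield, promote→Q0. Q0=[P1,P4] Q1=[P2,P5] Q2=[]
t=30-31: P1@Q0 runs 1, rem=0, completes. Q0=[P4] Q1=[P2,P5] Q2=[]
t=31-32: P4@Q0 runs 1, rem=7, I/O yield, promote→Q0. Q0=[P4] Q1=[P2,P5] Q2=[]
t=32-33: P4@Q0 runs 1, rem=6, I/O yield, promote→Q0. Q0=[P4] Q1=[P2,P5] Q2=[]
t=33-34: P4@Q0 runs 1, rem=5, I/O yield, promote→Q0. Q0=[P4] Q1=[P2,P5] Q2=[]
t=34-35: P4@Q0 runs 1, rem=4, I/O yield, promote→Q0. Q0=[P4] Q1=[P2,P5] Q2=[]
t=35-36: P4@Q0 runs 1, rem=3, I/O yield, promote→Q0. Q0=[P4] Q1=[P2,P5] Q2=[]
t=36-37: P4@Q0 runs 1, rem=2, I/O yield, promote→Q0. Q0=[P4] Q1=[P2,P5] Q2=[]
t=37-38: P4@Q0 runs 1, rem=1, I/O yield, promote→Q0. Q0=[P4] Q1=[P2,P5] Q2=[]
t=38-39: P4@Q0 runs 1, rem=0, completes. Q0=[] Q1=[P2,P5] Q2=[]
t=39-42: P2@Q1 runs 3, rem=0, completes. Q0=[] Q1=[P5] Q2=[]
t=42-48: P5@Q1 runs 6, rem=5, quantum used, demote→Q2. Q0=[] Q1=[] Q2=[P5]
t=48-53: P5@Q2 runs 5, rem=0, completes. Q0=[] Q1=[] Q2=[]

Answer: P1(0-1) P2(1-4) P3(4-7) P4(7-8) P5(8-11) P1(11-12) P3(12-15) P4(15-16) P1(16-17) P3(17-20) P4(20-21) P1(21-22) P3(22-25) P4(25-26) P1(26-27) P4(27-28) P1(28-29) P4(29-30) P1(30-31) P4(31-32) P4(32-33) P4(33-34) P4(34-35) P4(35-36) P4(36-37) P4(37-38) P4(38-39) P2(39-42) P5(42-48) P5(48-53)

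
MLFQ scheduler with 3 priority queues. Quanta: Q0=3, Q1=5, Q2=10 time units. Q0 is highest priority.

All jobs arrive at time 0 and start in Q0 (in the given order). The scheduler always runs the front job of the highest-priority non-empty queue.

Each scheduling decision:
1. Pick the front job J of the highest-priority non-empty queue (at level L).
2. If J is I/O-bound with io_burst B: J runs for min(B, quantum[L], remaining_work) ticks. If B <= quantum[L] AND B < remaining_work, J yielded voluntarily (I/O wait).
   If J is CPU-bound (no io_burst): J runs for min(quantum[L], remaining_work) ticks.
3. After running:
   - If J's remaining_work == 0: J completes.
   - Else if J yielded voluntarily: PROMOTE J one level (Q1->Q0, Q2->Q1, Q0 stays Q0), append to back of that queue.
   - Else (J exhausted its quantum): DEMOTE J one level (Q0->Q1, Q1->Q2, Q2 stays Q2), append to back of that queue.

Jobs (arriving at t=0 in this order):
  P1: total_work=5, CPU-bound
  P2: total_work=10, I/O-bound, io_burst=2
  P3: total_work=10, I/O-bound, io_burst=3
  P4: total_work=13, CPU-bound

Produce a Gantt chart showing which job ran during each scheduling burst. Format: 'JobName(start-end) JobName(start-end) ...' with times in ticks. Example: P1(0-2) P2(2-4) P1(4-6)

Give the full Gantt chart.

t=0-3: P1@Q0 runs 3, rem=2, quantum used, demote→Q1. Q0=[P2,P3,P4] Q1=[P1] Q2=[]
t=3-5: P2@Q0 runs 2, rem=8, I/O yield, promote→Q0. Q0=[P3,P4,P2] Q1=[P1] Q2=[]
t=5-8: P3@Q0 runs 3, rem=7, I/O yield, promote→Q0. Q0=[P4,P2,P3] Q1=[P1] Q2=[]
t=8-11: P4@Q0 runs 3, rem=10, quantum used, demote→Q1. Q0=[P2,P3] Q1=[P1,P4] Q2=[]
t=11-13: P2@Q0 runs 2, rem=6, I/O yield, promote→Q0. Q0=[P3,P2] Q1=[P1,P4] Q2=[]
t=13-16: P3@Q0 runs 3, rem=4, I/O yield, promote→Q0. Q0=[P2,P3] Q1=[P1,P4] Q2=[]
t=16-18: P2@Q0 runs 2, rem=4, I/O yield, promote→Q0. Q0=[P3,P2] Q1=[P1,P4] Q2=[]
t=18-21: P3@Q0 runs 3, rem=1, I/O yield, promote→Q0. Q0=[P2,P3] Q1=[P1,P4] Q2=[]
t=21-23: P2@Q0 runs 2, rem=2, I/O yield, promote→Q0. Q0=[P3,P2] Q1=[P1,P4] Q2=[]
t=23-24: P3@Q0 runs 1, rem=0, completes. Q0=[P2] Q1=[P1,P4] Q2=[]
t=24-26: P2@Q0 runs 2, rem=0, completes. Q0=[] Q1=[P1,P4] Q2=[]
t=26-28: P1@Q1 runs 2, rem=0, completes. Q0=[] Q1=[P4] Q2=[]
t=28-33: P4@Q1 runs 5, rem=5, quantum used, demote→Q2. Q0=[] Q1=[] Q2=[P4]
t=33-38: P4@Q2 runs 5, rem=0, completes. Q0=[] Q1=[] Q2=[]

Answer: P1(0-3) P2(3-5) P3(5-8) P4(8-11) P2(11-13) P3(13-16) P2(16-18) P3(18-21) P2(21-23) P3(23-24) P2(24-26) P1(26-28) P4(28-33) P4(33-38)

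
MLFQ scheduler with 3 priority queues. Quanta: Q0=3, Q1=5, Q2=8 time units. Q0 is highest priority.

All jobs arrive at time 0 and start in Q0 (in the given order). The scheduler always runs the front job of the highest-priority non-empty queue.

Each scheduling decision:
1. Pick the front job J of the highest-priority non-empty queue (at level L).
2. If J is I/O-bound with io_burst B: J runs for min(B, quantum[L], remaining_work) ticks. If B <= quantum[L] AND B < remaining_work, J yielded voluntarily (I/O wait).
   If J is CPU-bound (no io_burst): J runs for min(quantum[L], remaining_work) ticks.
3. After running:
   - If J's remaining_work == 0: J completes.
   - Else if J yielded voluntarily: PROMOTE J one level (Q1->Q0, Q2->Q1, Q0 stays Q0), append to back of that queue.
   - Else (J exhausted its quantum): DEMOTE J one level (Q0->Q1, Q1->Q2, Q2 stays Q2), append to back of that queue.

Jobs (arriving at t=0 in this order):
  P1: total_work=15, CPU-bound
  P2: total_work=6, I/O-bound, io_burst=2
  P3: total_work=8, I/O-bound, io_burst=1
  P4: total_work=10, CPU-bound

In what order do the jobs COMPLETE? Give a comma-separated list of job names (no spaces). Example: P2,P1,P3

t=0-3: P1@Q0 runs 3, rem=12, quantum used, demote→Q1. Q0=[P2,P3,P4] Q1=[P1] Q2=[]
t=3-5: P2@Q0 runs 2, rem=4, I/O yield, promote→Q0. Q0=[P3,P4,P2] Q1=[P1] Q2=[]
t=5-6: P3@Q0 runs 1, rem=7, I/O yield, promote→Q0. Q0=[P4,P2,P3] Q1=[P1] Q2=[]
t=6-9: P4@Q0 runs 3, rem=7, quantum used, demote→Q1. Q0=[P2,P3] Q1=[P1,P4] Q2=[]
t=9-11: P2@Q0 runs 2, rem=2, I/O yield, promote→Q0. Q0=[P3,P2] Q1=[P1,P4] Q2=[]
t=11-12: P3@Q0 runs 1, rem=6, I/O yield, promote→Q0. Q0=[P2,P3] Q1=[P1,P4] Q2=[]
t=12-14: P2@Q0 runs 2, rem=0, completes. Q0=[P3] Q1=[P1,P4] Q2=[]
t=14-15: P3@Q0 runs 1, rem=5, I/O yield, promote→Q0. Q0=[P3] Q1=[P1,P4] Q2=[]
t=15-16: P3@Q0 runs 1, rem=4, I/O yield, promote→Q0. Q0=[P3] Q1=[P1,P4] Q2=[]
t=16-17: P3@Q0 runs 1, rem=3, I/O yield, promote→Q0. Q0=[P3] Q1=[P1,P4] Q2=[]
t=17-18: P3@Q0 runs 1, rem=2, I/O yield, promote→Q0. Q0=[P3] Q1=[P1,P4] Q2=[]
t=18-19: P3@Q0 runs 1, rem=1, I/O yield, promote→Q0. Q0=[P3] Q1=[P1,P4] Q2=[]
t=19-20: P3@Q0 runs 1, rem=0, completes. Q0=[] Q1=[P1,P4] Q2=[]
t=20-25: P1@Q1 runs 5, rem=7, quantum used, demote→Q2. Q0=[] Q1=[P4] Q2=[P1]
t=25-30: P4@Q1 runs 5, rem=2, quantum used, demote→Q2. Q0=[] Q1=[] Q2=[P1,P4]
t=30-37: P1@Q2 runs 7, rem=0, completes. Q0=[] Q1=[] Q2=[P4]
t=37-39: P4@Q2 runs 2, rem=0, completes. Q0=[] Q1=[] Q2=[]

Answer: P2,P3,P1,P4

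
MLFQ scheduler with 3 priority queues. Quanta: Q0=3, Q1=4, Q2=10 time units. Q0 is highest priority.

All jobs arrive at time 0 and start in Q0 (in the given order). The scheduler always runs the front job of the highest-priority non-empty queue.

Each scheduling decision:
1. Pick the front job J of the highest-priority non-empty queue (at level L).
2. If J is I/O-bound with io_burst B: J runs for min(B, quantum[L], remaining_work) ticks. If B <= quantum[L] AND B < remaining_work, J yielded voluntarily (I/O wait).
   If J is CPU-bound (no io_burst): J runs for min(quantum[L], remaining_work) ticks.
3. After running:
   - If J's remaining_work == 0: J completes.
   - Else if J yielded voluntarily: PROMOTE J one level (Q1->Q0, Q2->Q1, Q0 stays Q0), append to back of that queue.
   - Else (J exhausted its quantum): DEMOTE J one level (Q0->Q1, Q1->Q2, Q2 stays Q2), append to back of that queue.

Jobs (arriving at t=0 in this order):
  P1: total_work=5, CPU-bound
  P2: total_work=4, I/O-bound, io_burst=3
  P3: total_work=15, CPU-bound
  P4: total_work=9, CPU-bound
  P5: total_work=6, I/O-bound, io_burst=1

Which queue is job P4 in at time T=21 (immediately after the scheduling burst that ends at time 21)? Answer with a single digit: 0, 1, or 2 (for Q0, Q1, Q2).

t=0-3: P1@Q0 runs 3, rem=2, quantum used, demote→Q1. Q0=[P2,P3,P4,P5] Q1=[P1] Q2=[]
t=3-6: P2@Q0 runs 3, rem=1, I/O yield, promote→Q0. Q0=[P3,P4,P5,P2] Q1=[P1] Q2=[]
t=6-9: P3@Q0 runs 3, rem=12, quantum used, demote→Q1. Q0=[P4,P5,P2] Q1=[P1,P3] Q2=[]
t=9-12: P4@Q0 runs 3, rem=6, quantum used, demote→Q1. Q0=[P5,P2] Q1=[P1,P3,P4] Q2=[]
t=12-13: P5@Q0 runs 1, rem=5, I/O yield, promote→Q0. Q0=[P2,P5] Q1=[P1,P3,P4] Q2=[]
t=13-14: P2@Q0 runs 1, rem=0, completes. Q0=[P5] Q1=[P1,P3,P4] Q2=[]
t=14-15: P5@Q0 runs 1, rem=4, I/O yield, promote→Q0. Q0=[P5] Q1=[P1,P3,P4] Q2=[]
t=15-16: P5@Q0 runs 1, rem=3, I/O yield, promote→Q0. Q0=[P5] Q1=[P1,P3,P4] Q2=[]
t=16-17: P5@Q0 runs 1, rem=2, I/O yield, promote→Q0. Q0=[P5] Q1=[P1,P3,P4] Q2=[]
t=17-18: P5@Q0 runs 1, rem=1, I/O yield, promote→Q0. Q0=[P5] Q1=[P1,P3,P4] Q2=[]
t=18-19: P5@Q0 runs 1, rem=0, completes. Q0=[] Q1=[P1,P3,P4] Q2=[]
t=19-21: P1@Q1 runs 2, rem=0, completes. Q0=[] Q1=[P3,P4] Q2=[]
t=21-25: P3@Q1 runs 4, rem=8, quantum used, demote→Q2. Q0=[] Q1=[P4] Q2=[P3]
t=25-29: P4@Q1 runs 4, rem=2, quantum used, demote→Q2. Q0=[] Q1=[] Q2=[P3,P4]
t=29-37: P3@Q2 runs 8, rem=0, completes. Q0=[] Q1=[] Q2=[P4]
t=37-39: P4@Q2 runs 2, rem=0, completes. Q0=[] Q1=[] Q2=[]

Answer: 1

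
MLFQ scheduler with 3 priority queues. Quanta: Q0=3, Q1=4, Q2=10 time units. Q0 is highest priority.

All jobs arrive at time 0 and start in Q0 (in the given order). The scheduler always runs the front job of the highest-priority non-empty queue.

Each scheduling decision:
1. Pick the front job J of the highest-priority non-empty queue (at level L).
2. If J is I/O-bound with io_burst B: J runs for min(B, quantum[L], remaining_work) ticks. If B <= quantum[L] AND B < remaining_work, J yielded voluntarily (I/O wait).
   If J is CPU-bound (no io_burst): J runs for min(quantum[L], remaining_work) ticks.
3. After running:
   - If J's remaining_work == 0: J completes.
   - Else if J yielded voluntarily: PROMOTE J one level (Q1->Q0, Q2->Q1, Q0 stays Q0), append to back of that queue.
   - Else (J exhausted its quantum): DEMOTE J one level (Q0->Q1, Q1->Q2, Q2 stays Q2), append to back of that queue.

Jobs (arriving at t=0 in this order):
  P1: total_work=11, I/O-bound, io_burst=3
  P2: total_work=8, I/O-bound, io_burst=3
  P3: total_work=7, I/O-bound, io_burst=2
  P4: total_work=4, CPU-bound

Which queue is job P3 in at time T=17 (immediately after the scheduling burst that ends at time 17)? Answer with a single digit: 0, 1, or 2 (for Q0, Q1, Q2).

t=0-3: P1@Q0 runs 3, rem=8, I/O yield, promote→Q0. Q0=[P2,P3,P4,P1] Q1=[] Q2=[]
t=3-6: P2@Q0 runs 3, rem=5, I/O yield, promote→Q0. Q0=[P3,P4,P1,P2] Q1=[] Q2=[]
t=6-8: P3@Q0 runs 2, rem=5, I/O yield, promote→Q0. Q0=[P4,P1,P2,P3] Q1=[] Q2=[]
t=8-11: P4@Q0 runs 3, rem=1, quantum used, demote→Q1. Q0=[P1,P2,P3] Q1=[P4] Q2=[]
t=11-14: P1@Q0 runs 3, rem=5, I/O yield, promote→Q0. Q0=[P2,P3,P1] Q1=[P4] Q2=[]
t=14-17: P2@Q0 runs 3, rem=2, I/O yield, promote→Q0. Q0=[P3,P1,P2] Q1=[P4] Q2=[]
t=17-19: P3@Q0 runs 2, rem=3, I/O yield, promote→Q0. Q0=[P1,P2,P3] Q1=[P4] Q2=[]
t=19-22: P1@Q0 runs 3, rem=2, I/O yield, promote→Q0. Q0=[P2,P3,P1] Q1=[P4] Q2=[]
t=22-24: P2@Q0 runs 2, rem=0, completes. Q0=[P3,P1] Q1=[P4] Q2=[]
t=24-26: P3@Q0 runs 2, rem=1, I/O yield, promote→Q0. Q0=[P1,P3] Q1=[P4] Q2=[]
t=26-28: P1@Q0 runs 2, rem=0, completes. Q0=[P3] Q1=[P4] Q2=[]
t=28-29: P3@Q0 runs 1, rem=0, completes. Q0=[] Q1=[P4] Q2=[]
t=29-30: P4@Q1 runs 1, rem=0, completes. Q0=[] Q1=[] Q2=[]

Answer: 0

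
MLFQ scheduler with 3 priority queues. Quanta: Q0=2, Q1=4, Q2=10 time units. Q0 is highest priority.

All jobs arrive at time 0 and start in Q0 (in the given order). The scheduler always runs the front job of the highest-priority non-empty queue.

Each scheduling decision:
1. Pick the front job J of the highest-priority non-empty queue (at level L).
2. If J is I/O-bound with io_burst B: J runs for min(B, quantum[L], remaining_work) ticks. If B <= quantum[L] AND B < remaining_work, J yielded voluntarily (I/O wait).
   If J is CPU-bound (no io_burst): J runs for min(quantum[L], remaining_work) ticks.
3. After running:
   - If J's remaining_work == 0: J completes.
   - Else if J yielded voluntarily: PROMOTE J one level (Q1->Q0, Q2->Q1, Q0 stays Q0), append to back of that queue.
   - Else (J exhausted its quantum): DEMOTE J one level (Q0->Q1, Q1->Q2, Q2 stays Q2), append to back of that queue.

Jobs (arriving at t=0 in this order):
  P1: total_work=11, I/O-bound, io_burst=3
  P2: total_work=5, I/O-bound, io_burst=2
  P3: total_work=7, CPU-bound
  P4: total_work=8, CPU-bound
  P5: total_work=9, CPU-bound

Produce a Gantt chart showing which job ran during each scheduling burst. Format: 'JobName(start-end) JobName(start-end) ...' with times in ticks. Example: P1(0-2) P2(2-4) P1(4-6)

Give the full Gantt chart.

Answer: P1(0-2) P2(2-4) P3(4-6) P4(6-8) P5(8-10) P2(10-12) P2(12-13) P1(13-16) P1(16-18) P3(18-22) P4(22-26) P5(26-30) P1(30-33) P1(33-34) P3(34-35) P4(35-37) P5(37-40)

Derivation:
t=0-2: P1@Q0 runs 2, rem=9, quantum used, demote→Q1. Q0=[P2,P3,P4,P5] Q1=[P1] Q2=[]
t=2-4: P2@Q0 runs 2, rem=3, I/O yield, promote→Q0. Q0=[P3,P4,P5,P2] Q1=[P1] Q2=[]
t=4-6: P3@Q0 runs 2, rem=5, quantum used, demote→Q1. Q0=[P4,P5,P2] Q1=[P1,P3] Q2=[]
t=6-8: P4@Q0 runs 2, rem=6, quantum used, demote→Q1. Q0=[P5,P2] Q1=[P1,P3,P4] Q2=[]
t=8-10: P5@Q0 runs 2, rem=7, quantum used, demote→Q1. Q0=[P2] Q1=[P1,P3,P4,P5] Q2=[]
t=10-12: P2@Q0 runs 2, rem=1, I/O yield, promote→Q0. Q0=[P2] Q1=[P1,P3,P4,P5] Q2=[]
t=12-13: P2@Q0 runs 1, rem=0, completes. Q0=[] Q1=[P1,P3,P4,P5] Q2=[]
t=13-16: P1@Q1 runs 3, rem=6, I/O yield, promote→Q0. Q0=[P1] Q1=[P3,P4,P5] Q2=[]
t=16-18: P1@Q0 runs 2, rem=4, quantum used, demote→Q1. Q0=[] Q1=[P3,P4,P5,P1] Q2=[]
t=18-22: P3@Q1 runs 4, rem=1, quantum used, demote→Q2. Q0=[] Q1=[P4,P5,P1] Q2=[P3]
t=22-26: P4@Q1 runs 4, rem=2, quantum used, demote→Q2. Q0=[] Q1=[P5,P1] Q2=[P3,P4]
t=26-30: P5@Q1 runs 4, rem=3, quantum used, demote→Q2. Q0=[] Q1=[P1] Q2=[P3,P4,P5]
t=30-33: P1@Q1 runs 3, rem=1, I/O yield, promote→Q0. Q0=[P1] Q1=[] Q2=[P3,P4,P5]
t=33-34: P1@Q0 runs 1, rem=0, completes. Q0=[] Q1=[] Q2=[P3,P4,P5]
t=34-35: P3@Q2 runs 1, rem=0, completes. Q0=[] Q1=[] Q2=[P4,P5]
t=35-37: P4@Q2 runs 2, rem=0, completes. Q0=[] Q1=[] Q2=[P5]
t=37-40: P5@Q2 runs 3, rem=0, completes. Q0=[] Q1=[] Q2=[]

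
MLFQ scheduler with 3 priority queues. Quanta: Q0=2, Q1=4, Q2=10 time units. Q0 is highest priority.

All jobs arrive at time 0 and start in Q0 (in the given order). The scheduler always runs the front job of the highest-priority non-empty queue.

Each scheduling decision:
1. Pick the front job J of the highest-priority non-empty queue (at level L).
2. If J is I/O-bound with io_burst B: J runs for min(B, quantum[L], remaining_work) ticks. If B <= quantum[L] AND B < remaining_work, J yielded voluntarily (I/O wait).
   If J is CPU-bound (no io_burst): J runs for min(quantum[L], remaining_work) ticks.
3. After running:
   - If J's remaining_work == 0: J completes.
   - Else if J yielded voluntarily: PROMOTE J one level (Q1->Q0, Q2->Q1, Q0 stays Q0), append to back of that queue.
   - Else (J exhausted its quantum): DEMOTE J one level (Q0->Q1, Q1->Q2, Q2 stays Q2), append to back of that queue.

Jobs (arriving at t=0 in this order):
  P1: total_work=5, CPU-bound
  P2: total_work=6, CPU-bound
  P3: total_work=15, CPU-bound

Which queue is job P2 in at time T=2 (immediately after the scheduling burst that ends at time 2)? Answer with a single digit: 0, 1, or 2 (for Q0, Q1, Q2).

Answer: 0

Derivation:
t=0-2: P1@Q0 runs 2, rem=3, quantum used, demote→Q1. Q0=[P2,P3] Q1=[P1] Q2=[]
t=2-4: P2@Q0 runs 2, rem=4, quantum used, demote→Q1. Q0=[P3] Q1=[P1,P2] Q2=[]
t=4-6: P3@Q0 runs 2, rem=13, quantum used, demote→Q1. Q0=[] Q1=[P1,P2,P3] Q2=[]
t=6-9: P1@Q1 runs 3, rem=0, completes. Q0=[] Q1=[P2,P3] Q2=[]
t=9-13: P2@Q1 runs 4, rem=0, completes. Q0=[] Q1=[P3] Q2=[]
t=13-17: P3@Q1 runs 4, rem=9, quantum used, demote→Q2. Q0=[] Q1=[] Q2=[P3]
t=17-26: P3@Q2 runs 9, rem=0, completes. Q0=[] Q1=[] Q2=[]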